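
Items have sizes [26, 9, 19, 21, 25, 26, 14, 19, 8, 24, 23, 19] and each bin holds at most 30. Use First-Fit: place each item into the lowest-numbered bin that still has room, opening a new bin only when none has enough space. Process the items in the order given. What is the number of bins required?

Put 26 in bin 1; 4 remain.
Put 9 in bin 2; 21 remain.
Put 19 in bin 2; 2 remain.
Put 21 in bin 3; 9 remain.
Put 25 in bin 4; 5 remain.
Put 26 in bin 5; 4 remain.
Put 14 in bin 6; 16 remain.
Put 19 in bin 7; 11 remain.
Put 8 in bin 3; 1 remain.
Put 24 in bin 8; 6 remain.
Put 23 in bin 9; 7 remain.
Put 19 in bin 10; 11 remain.
Final bins: [26] [9,19] [21,8] [25] [26] [14] [19] [24] [23] [19].

10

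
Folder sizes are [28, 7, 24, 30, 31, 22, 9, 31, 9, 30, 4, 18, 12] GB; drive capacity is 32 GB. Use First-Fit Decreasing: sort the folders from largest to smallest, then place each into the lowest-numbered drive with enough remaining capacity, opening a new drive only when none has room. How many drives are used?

Sorted descending: 31, 31, 30, 30, 28, 24, 22, 18, 12, 9, 9, 7, 4.
drive 1: place 31 GB, 1 GB left
drive 2: place 31 GB, 1 GB left
drive 3: place 30 GB, 2 GB left
drive 4: place 30 GB, 2 GB left
drive 5: place 28 GB, 4 GB left
drive 6: place 24 GB, 8 GB left
drive 7: place 22 GB, 10 GB left
drive 8: place 18 GB, 14 GB left
drive 8: place 12 GB, 2 GB left
drive 7: place 9 GB, 1 GB left
drive 9: place 9 GB, 23 GB left
drive 6: place 7 GB, 1 GB left
drive 5: place 4 GB, 0 GB left

9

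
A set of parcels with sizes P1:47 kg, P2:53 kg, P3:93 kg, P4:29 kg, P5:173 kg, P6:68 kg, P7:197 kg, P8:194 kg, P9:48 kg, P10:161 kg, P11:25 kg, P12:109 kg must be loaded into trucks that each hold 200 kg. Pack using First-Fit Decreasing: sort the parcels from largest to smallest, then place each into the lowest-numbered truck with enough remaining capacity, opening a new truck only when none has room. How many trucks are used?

Sorted descending: 197, 194, 173, 161, 109, 93, 68, 53, 48, 47, 29, 25.
Put 197 kg in truck 1; 3 kg remain.
Put 194 kg in truck 2; 6 kg remain.
Put 173 kg in truck 3; 27 kg remain.
Put 161 kg in truck 4; 39 kg remain.
Put 109 kg in truck 5; 91 kg remain.
Put 93 kg in truck 6; 107 kg remain.
Put 68 kg in truck 5; 23 kg remain.
Put 53 kg in truck 6; 54 kg remain.
Put 48 kg in truck 6; 6 kg remain.
Put 47 kg in truck 7; 153 kg remain.
Put 29 kg in truck 4; 10 kg remain.
Put 25 kg in truck 3; 2 kg remain.

7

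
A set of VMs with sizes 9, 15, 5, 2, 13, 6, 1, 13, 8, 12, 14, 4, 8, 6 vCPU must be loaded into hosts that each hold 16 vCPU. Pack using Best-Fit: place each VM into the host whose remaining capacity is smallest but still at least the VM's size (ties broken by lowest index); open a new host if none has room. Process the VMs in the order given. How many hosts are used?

8 hosts

Put 9 vCPU in host 1; 7 vCPU remain.
Put 15 vCPU in host 2; 1 vCPU remain.
Put 5 vCPU in host 1; 2 vCPU remain.
Put 2 vCPU in host 1; 0 vCPU remain.
Put 13 vCPU in host 3; 3 vCPU remain.
Put 6 vCPU in host 4; 10 vCPU remain.
Put 1 vCPU in host 2; 0 vCPU remain.
Put 13 vCPU in host 5; 3 vCPU remain.
Put 8 vCPU in host 4; 2 vCPU remain.
Put 12 vCPU in host 6; 4 vCPU remain.
Put 14 vCPU in host 7; 2 vCPU remain.
Put 4 vCPU in host 6; 0 vCPU remain.
Put 8 vCPU in host 8; 8 vCPU remain.
Put 6 vCPU in host 8; 2 vCPU remain.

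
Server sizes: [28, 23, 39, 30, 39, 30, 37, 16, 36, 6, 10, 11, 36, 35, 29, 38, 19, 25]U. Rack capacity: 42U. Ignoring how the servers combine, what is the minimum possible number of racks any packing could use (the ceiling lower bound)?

Total size = 28 + 23 + 39 + 30 + 39 + 30 + 37 + 16 + 36 + 6 + 10 + 11 + 36 + 35 + 29 + 38 + 19 + 25 = 487U.
⌈487 / 42⌉ = 12.

12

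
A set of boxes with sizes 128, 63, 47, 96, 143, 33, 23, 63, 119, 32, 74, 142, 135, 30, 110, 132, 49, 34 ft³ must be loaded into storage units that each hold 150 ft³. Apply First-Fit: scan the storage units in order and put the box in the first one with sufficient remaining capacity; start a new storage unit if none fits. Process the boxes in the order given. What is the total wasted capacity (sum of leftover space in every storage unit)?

Put 128 ft³ in storage unit 1; 22 ft³ remain.
Put 63 ft³ in storage unit 2; 87 ft³ remain.
Put 47 ft³ in storage unit 2; 40 ft³ remain.
Put 96 ft³ in storage unit 3; 54 ft³ remain.
Put 143 ft³ in storage unit 4; 7 ft³ remain.
Put 33 ft³ in storage unit 2; 7 ft³ remain.
Put 23 ft³ in storage unit 3; 31 ft³ remain.
Put 63 ft³ in storage unit 5; 87 ft³ remain.
Put 119 ft³ in storage unit 6; 31 ft³ remain.
Put 32 ft³ in storage unit 5; 55 ft³ remain.
Put 74 ft³ in storage unit 7; 76 ft³ remain.
Put 142 ft³ in storage unit 8; 8 ft³ remain.
Put 135 ft³ in storage unit 9; 15 ft³ remain.
Put 30 ft³ in storage unit 3; 1 ft³ remain.
Put 110 ft³ in storage unit 10; 40 ft³ remain.
Put 132 ft³ in storage unit 11; 18 ft³ remain.
Put 49 ft³ in storage unit 5; 6 ft³ remain.
Put 34 ft³ in storage unit 7; 42 ft³ remain.
11 storage units × 150 ft³ = 1650 ft³; used 1453 ft³; unused 197 ft³.

197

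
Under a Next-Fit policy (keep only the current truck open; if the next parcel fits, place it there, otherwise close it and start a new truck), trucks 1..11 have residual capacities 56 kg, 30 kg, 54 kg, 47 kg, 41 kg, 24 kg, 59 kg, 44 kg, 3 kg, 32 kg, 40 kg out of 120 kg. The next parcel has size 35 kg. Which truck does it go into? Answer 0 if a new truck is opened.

11

Next-Fit only looks at truck 11, which has 40 kg free.
35 kg fits there.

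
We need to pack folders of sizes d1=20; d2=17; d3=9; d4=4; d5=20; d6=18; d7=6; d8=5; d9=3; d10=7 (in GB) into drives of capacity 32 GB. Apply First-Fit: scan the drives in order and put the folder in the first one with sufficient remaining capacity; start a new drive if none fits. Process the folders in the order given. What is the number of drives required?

4

drive 1: place d1 (20 GB), 12 GB left
drive 2: place d2 (17 GB), 15 GB left
drive 1: place d3 (9 GB), 3 GB left
drive 2: place d4 (4 GB), 11 GB left
drive 3: place d5 (20 GB), 12 GB left
drive 4: place d6 (18 GB), 14 GB left
drive 2: place d7 (6 GB), 5 GB left
drive 2: place d8 (5 GB), 0 GB left
drive 1: place d9 (3 GB), 0 GB left
drive 3: place d10 (7 GB), 5 GB left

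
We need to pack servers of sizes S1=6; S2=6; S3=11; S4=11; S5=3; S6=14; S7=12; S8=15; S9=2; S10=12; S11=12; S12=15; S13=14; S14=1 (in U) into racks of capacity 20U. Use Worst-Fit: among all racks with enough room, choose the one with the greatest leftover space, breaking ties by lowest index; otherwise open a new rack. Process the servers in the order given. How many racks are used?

Put S1 (6U) in rack 1; 14U remain.
Put S2 (6U) in rack 1; 8U remain.
Put S3 (11U) in rack 2; 9U remain.
Put S4 (11U) in rack 3; 9U remain.
Put S5 (3U) in rack 2; 6U remain.
Put S6 (14U) in rack 4; 6U remain.
Put S7 (12U) in rack 5; 8U remain.
Put S8 (15U) in rack 6; 5U remain.
Put S9 (2U) in rack 3; 7U remain.
Put S10 (12U) in rack 7; 8U remain.
Put S11 (12U) in rack 8; 8U remain.
Put S12 (15U) in rack 9; 5U remain.
Put S13 (14U) in rack 10; 6U remain.
Put S14 (1U) in rack 1; 7U remain.
Final racks: [6,6,1] [11,3] [11,2] [14] [12] [15] [12] [12] [15] [14].

10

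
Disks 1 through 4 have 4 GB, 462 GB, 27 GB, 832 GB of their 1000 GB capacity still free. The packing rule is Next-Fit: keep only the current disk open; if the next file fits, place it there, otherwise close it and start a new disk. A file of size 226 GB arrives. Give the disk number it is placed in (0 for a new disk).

Next-Fit only looks at disk 4, which has 832 GB free.
226 GB fits there.

4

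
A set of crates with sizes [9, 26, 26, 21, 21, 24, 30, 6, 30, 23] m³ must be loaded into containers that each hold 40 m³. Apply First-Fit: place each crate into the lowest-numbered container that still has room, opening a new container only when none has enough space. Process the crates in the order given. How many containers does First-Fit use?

9 m³ → container 1 (remaining 31 m³)
26 m³ → container 1 (remaining 5 m³)
26 m³ → container 2 (remaining 14 m³)
21 m³ → container 3 (remaining 19 m³)
21 m³ → container 4 (remaining 19 m³)
24 m³ → container 5 (remaining 16 m³)
30 m³ → container 6 (remaining 10 m³)
6 m³ → container 2 (remaining 8 m³)
30 m³ → container 7 (remaining 10 m³)
23 m³ → container 8 (remaining 17 m³)

8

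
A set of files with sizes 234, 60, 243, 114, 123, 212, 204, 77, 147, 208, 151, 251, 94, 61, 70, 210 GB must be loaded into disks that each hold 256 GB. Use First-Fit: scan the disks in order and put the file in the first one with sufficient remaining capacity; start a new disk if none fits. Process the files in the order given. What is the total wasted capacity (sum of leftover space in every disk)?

357

disk 1: place 234 GB, 22 GB left
disk 2: place 60 GB, 196 GB left
disk 3: place 243 GB, 13 GB left
disk 2: place 114 GB, 82 GB left
disk 4: place 123 GB, 133 GB left
disk 5: place 212 GB, 44 GB left
disk 6: place 204 GB, 52 GB left
disk 2: place 77 GB, 5 GB left
disk 7: place 147 GB, 109 GB left
disk 8: place 208 GB, 48 GB left
disk 9: place 151 GB, 105 GB left
disk 10: place 251 GB, 5 GB left
disk 4: place 94 GB, 39 GB left
disk 7: place 61 GB, 48 GB left
disk 9: place 70 GB, 35 GB left
disk 11: place 210 GB, 46 GB left
11 disks × 256 GB = 2816 GB; used 2459 GB; unused 357 GB.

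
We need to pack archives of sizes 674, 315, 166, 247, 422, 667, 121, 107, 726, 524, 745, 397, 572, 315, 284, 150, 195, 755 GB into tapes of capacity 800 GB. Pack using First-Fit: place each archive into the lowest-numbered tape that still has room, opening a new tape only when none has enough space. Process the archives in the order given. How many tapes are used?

11

tape 1: place 674 GB, 126 GB left
tape 2: place 315 GB, 485 GB left
tape 2: place 166 GB, 319 GB left
tape 2: place 247 GB, 72 GB left
tape 3: place 422 GB, 378 GB left
tape 4: place 667 GB, 133 GB left
tape 1: place 121 GB, 5 GB left
tape 3: place 107 GB, 271 GB left
tape 5: place 726 GB, 74 GB left
tape 6: place 524 GB, 276 GB left
tape 7: place 745 GB, 55 GB left
tape 8: place 397 GB, 403 GB left
tape 9: place 572 GB, 228 GB left
tape 8: place 315 GB, 88 GB left
tape 10: place 284 GB, 516 GB left
tape 3: place 150 GB, 121 GB left
tape 6: place 195 GB, 81 GB left
tape 11: place 755 GB, 45 GB left
Final tapes: [674,121] [315,166,247] [422,107,150] [667] [726] [524,195] [745] [397,315] [572] [284] [755].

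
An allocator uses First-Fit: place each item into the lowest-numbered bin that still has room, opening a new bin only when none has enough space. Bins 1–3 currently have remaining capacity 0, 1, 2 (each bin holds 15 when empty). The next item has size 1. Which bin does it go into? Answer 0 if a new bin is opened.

2

Bins with room: bin 2 (1), bin 3 (2).
The first with room is bin 2.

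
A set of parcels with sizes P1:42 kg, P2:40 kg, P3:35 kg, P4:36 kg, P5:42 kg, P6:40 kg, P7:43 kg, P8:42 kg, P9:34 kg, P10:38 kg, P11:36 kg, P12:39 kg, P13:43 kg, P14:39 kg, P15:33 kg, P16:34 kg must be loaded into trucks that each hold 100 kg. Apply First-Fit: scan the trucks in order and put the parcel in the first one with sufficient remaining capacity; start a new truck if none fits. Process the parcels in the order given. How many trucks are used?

8

Put P1 (42 kg) in truck 1; 58 kg remain.
Put P2 (40 kg) in truck 1; 18 kg remain.
Put P3 (35 kg) in truck 2; 65 kg remain.
Put P4 (36 kg) in truck 2; 29 kg remain.
Put P5 (42 kg) in truck 3; 58 kg remain.
Put P6 (40 kg) in truck 3; 18 kg remain.
Put P7 (43 kg) in truck 4; 57 kg remain.
Put P8 (42 kg) in truck 4; 15 kg remain.
Put P9 (34 kg) in truck 5; 66 kg remain.
Put P10 (38 kg) in truck 5; 28 kg remain.
Put P11 (36 kg) in truck 6; 64 kg remain.
Put P12 (39 kg) in truck 6; 25 kg remain.
Put P13 (43 kg) in truck 7; 57 kg remain.
Put P14 (39 kg) in truck 7; 18 kg remain.
Put P15 (33 kg) in truck 8; 67 kg remain.
Put P16 (34 kg) in truck 8; 33 kg remain.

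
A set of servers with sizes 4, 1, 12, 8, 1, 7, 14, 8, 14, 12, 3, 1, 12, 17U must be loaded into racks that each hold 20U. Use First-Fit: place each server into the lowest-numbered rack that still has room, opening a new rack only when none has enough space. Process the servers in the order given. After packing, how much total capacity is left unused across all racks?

rack 1: place 4U, 16U left
rack 1: place 1U, 15U left
rack 1: place 12U, 3U left
rack 2: place 8U, 12U left
rack 1: place 1U, 2U left
rack 2: place 7U, 5U left
rack 3: place 14U, 6U left
rack 4: place 8U, 12U left
rack 5: place 14U, 6U left
rack 4: place 12U, 0U left
rack 2: place 3U, 2U left
rack 1: place 1U, 1U left
rack 6: place 12U, 8U left
rack 7: place 17U, 3U left
7 racks × 20U = 140U; used 114U; unused 26U.

26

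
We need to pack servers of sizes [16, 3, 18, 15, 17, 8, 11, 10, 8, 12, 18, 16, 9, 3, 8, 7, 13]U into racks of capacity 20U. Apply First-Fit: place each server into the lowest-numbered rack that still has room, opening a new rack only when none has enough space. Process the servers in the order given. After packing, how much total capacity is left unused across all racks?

Put 16U in rack 1; 4U remain.
Put 3U in rack 1; 1U remain.
Put 18U in rack 2; 2U remain.
Put 15U in rack 3; 5U remain.
Put 17U in rack 4; 3U remain.
Put 8U in rack 5; 12U remain.
Put 11U in rack 5; 1U remain.
Put 10U in rack 6; 10U remain.
Put 8U in rack 6; 2U remain.
Put 12U in rack 7; 8U remain.
Put 18U in rack 8; 2U remain.
Put 16U in rack 9; 4U remain.
Put 9U in rack 10; 11U remain.
Put 3U in rack 3; 2U remain.
Put 8U in rack 7; 0U remain.
Put 7U in rack 10; 4U remain.
Put 13U in rack 11; 7U remain.
11 racks × 20U = 220U; used 192U; unused 28U.

28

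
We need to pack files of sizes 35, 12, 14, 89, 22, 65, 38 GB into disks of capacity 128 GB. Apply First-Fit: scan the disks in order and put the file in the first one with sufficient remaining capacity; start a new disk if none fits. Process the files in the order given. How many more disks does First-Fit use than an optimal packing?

0

First-Fit: [35,12,14,22,38] [89] [65] → 3 disks.
Total size 275 GB; any packing needs at least ⌈275/128⌉ = 3 disks.
So 3 is already optimal.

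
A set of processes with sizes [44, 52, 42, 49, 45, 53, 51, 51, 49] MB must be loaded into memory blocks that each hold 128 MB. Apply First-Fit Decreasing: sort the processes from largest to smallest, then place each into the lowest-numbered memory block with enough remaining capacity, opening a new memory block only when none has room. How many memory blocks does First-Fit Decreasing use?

Sorted descending: 53, 52, 51, 51, 49, 49, 45, 44, 42.
Put 53 MB in memory block 1; 75 MB remain.
Put 52 MB in memory block 1; 23 MB remain.
Put 51 MB in memory block 2; 77 MB remain.
Put 51 MB in memory block 2; 26 MB remain.
Put 49 MB in memory block 3; 79 MB remain.
Put 49 MB in memory block 3; 30 MB remain.
Put 45 MB in memory block 4; 83 MB remain.
Put 44 MB in memory block 4; 39 MB remain.
Put 42 MB in memory block 5; 86 MB remain.

5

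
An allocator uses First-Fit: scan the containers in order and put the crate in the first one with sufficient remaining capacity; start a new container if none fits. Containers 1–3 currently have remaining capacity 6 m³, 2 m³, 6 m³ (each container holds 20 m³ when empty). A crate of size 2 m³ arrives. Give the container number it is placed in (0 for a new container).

1

Containers with room: container 1 (6 m³), container 2 (2 m³), container 3 (6 m³).
The first with room is container 1.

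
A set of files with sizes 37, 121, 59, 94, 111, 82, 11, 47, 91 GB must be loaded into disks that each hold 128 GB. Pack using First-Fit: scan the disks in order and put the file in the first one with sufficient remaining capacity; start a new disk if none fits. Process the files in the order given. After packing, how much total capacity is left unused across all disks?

disk 1: place 37 GB, 91 GB left
disk 2: place 121 GB, 7 GB left
disk 1: place 59 GB, 32 GB left
disk 3: place 94 GB, 34 GB left
disk 4: place 111 GB, 17 GB left
disk 5: place 82 GB, 46 GB left
disk 1: place 11 GB, 21 GB left
disk 6: place 47 GB, 81 GB left
disk 7: place 91 GB, 37 GB left
7 disks × 128 GB = 896 GB; used 653 GB; unused 243 GB.

243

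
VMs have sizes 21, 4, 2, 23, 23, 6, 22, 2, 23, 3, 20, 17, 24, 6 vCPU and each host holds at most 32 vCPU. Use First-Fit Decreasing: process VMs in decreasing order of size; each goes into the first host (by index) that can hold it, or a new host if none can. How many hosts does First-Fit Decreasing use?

Sorted descending: 24, 23, 23, 23, 22, 21, 20, 17, 6, 6, 4, 3, 2, 2.
24 vCPU → host 1 (remaining 8 vCPU)
23 vCPU → host 2 (remaining 9 vCPU)
23 vCPU → host 3 (remaining 9 vCPU)
23 vCPU → host 4 (remaining 9 vCPU)
22 vCPU → host 5 (remaining 10 vCPU)
21 vCPU → host 6 (remaining 11 vCPU)
20 vCPU → host 7 (remaining 12 vCPU)
17 vCPU → host 8 (remaining 15 vCPU)
6 vCPU → host 1 (remaining 2 vCPU)
6 vCPU → host 2 (remaining 3 vCPU)
4 vCPU → host 3 (remaining 5 vCPU)
3 vCPU → host 2 (remaining 0 vCPU)
2 vCPU → host 1 (remaining 0 vCPU)
2 vCPU → host 3 (remaining 3 vCPU)
Final hosts: [24,6,2] [23,6,3] [23,4,2] [23] [22] [21] [20] [17].

8 hosts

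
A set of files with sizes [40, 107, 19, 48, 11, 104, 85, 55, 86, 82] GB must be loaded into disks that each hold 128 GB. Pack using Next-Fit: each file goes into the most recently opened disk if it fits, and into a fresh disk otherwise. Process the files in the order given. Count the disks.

disk 1: place 40 GB, 88 GB left
disk 2: place 107 GB, 21 GB left
disk 2: place 19 GB, 2 GB left
disk 3: place 48 GB, 80 GB left
disk 3: place 11 GB, 69 GB left
disk 4: place 104 GB, 24 GB left
disk 5: place 85 GB, 43 GB left
disk 6: place 55 GB, 73 GB left
disk 7: place 86 GB, 42 GB left
disk 8: place 82 GB, 46 GB left

8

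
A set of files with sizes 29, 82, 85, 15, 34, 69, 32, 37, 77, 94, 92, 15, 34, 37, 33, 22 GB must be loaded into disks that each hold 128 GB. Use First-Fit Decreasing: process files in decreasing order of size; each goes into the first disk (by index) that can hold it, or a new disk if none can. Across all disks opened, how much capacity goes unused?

109

Sorted descending: 94, 92, 85, 82, 77, 69, 37, 37, 34, 34, 33, 32, 29, 22, 15, 15.
disk 1: place 94 GB, 34 GB left
disk 2: place 92 GB, 36 GB left
disk 3: place 85 GB, 43 GB left
disk 4: place 82 GB, 46 GB left
disk 5: place 77 GB, 51 GB left
disk 6: place 69 GB, 59 GB left
disk 3: place 37 GB, 6 GB left
disk 4: place 37 GB, 9 GB left
disk 1: place 34 GB, 0 GB left
disk 2: place 34 GB, 2 GB left
disk 5: place 33 GB, 18 GB left
disk 6: place 32 GB, 27 GB left
disk 7: place 29 GB, 99 GB left
disk 6: place 22 GB, 5 GB left
disk 5: place 15 GB, 3 GB left
disk 7: place 15 GB, 84 GB left
7 disks × 128 GB = 896 GB; used 787 GB; unused 109 GB.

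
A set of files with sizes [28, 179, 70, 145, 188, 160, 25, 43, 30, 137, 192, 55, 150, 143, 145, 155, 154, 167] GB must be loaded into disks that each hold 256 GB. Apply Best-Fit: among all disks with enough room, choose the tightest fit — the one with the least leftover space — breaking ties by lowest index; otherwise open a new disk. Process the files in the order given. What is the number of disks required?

Put 28 GB in disk 1; 228 GB remain.
Put 179 GB in disk 1; 49 GB remain.
Put 70 GB in disk 2; 186 GB remain.
Put 145 GB in disk 2; 41 GB remain.
Put 188 GB in disk 3; 68 GB remain.
Put 160 GB in disk 4; 96 GB remain.
Put 25 GB in disk 2; 16 GB remain.
Put 43 GB in disk 1; 6 GB remain.
Put 30 GB in disk 3; 38 GB remain.
Put 137 GB in disk 5; 119 GB remain.
Put 192 GB in disk 6; 64 GB remain.
Put 55 GB in disk 6; 9 GB remain.
Put 150 GB in disk 7; 106 GB remain.
Put 143 GB in disk 8; 113 GB remain.
Put 145 GB in disk 9; 111 GB remain.
Put 155 GB in disk 10; 101 GB remain.
Put 154 GB in disk 11; 102 GB remain.
Put 167 GB in disk 12; 89 GB remain.

12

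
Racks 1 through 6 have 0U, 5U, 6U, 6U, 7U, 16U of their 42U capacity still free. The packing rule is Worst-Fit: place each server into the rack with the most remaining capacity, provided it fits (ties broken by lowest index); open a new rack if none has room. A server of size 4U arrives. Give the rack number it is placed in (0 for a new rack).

Racks with room: rack 2 (5U), rack 3 (6U), rack 4 (6U), rack 5 (7U), rack 6 (16U).
Most room is rack 6 with 16U free.

6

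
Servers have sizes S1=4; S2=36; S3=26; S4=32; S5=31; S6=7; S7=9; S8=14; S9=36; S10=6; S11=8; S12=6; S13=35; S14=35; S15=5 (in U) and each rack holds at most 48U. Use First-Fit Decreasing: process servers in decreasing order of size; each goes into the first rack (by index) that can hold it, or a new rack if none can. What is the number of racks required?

7 racks

Sorted descending: 36, 36, 35, 35, 32, 31, 26, 14, 9, 8, 7, 6, 6, 5, 4.
36U → rack 1 (remaining 12U)
36U → rack 2 (remaining 12U)
35U → rack 3 (remaining 13U)
35U → rack 4 (remaining 13U)
32U → rack 5 (remaining 16U)
31U → rack 6 (remaining 17U)
26U → rack 7 (remaining 22U)
14U → rack 5 (remaining 2U)
9U → rack 1 (remaining 3U)
8U → rack 2 (remaining 4U)
7U → rack 3 (remaining 6U)
6U → rack 3 (remaining 0U)
6U → rack 4 (remaining 7U)
5U → rack 4 (remaining 2U)
4U → rack 2 (remaining 0U)
Final racks: [36,9] [36,8,4] [35,7,6] [35,6,5] [32,14] [31] [26].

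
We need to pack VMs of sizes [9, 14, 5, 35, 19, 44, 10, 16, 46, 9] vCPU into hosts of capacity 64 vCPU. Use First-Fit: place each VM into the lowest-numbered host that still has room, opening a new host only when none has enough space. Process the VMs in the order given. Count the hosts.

Put 9 vCPU in host 1; 55 vCPU remain.
Put 14 vCPU in host 1; 41 vCPU remain.
Put 5 vCPU in host 1; 36 vCPU remain.
Put 35 vCPU in host 1; 1 vCPU remain.
Put 19 vCPU in host 2; 45 vCPU remain.
Put 44 vCPU in host 2; 1 vCPU remain.
Put 10 vCPU in host 3; 54 vCPU remain.
Put 16 vCPU in host 3; 38 vCPU remain.
Put 46 vCPU in host 4; 18 vCPU remain.
Put 9 vCPU in host 3; 29 vCPU remain.
Final hosts: [9,14,5,35] [19,44] [10,16,9] [46].

4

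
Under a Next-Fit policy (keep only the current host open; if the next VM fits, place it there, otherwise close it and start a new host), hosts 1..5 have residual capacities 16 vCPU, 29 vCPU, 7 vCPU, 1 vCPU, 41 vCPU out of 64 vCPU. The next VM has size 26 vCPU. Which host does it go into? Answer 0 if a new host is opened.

5

Next-Fit only looks at host 5, which has 41 vCPU free.
26 vCPU fits there.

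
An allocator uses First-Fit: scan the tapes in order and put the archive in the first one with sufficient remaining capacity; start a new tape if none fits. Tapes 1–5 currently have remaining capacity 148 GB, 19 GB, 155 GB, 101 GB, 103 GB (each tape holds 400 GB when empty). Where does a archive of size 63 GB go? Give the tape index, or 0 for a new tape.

Tapes with room: tape 1 (148 GB), tape 3 (155 GB), tape 4 (101 GB), tape 5 (103 GB).
The first with room is tape 1.

1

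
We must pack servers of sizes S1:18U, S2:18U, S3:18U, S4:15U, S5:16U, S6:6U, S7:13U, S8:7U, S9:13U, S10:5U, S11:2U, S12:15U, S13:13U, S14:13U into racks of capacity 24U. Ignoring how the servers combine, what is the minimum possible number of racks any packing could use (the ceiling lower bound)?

8

Total size = 18 + 18 + 18 + 15 + 16 + 6 + 13 + 7 + 13 + 5 + 2 + 15 + 13 + 13 = 172U.
⌈172 / 24⌉ = 8.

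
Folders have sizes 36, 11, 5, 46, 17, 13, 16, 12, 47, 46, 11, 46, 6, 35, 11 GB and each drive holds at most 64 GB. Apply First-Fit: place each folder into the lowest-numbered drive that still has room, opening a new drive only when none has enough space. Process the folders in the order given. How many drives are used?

drive 1: place 36 GB, 28 GB left
drive 1: place 11 GB, 17 GB left
drive 1: place 5 GB, 12 GB left
drive 2: place 46 GB, 18 GB left
drive 2: place 17 GB, 1 GB left
drive 3: place 13 GB, 51 GB left
drive 3: place 16 GB, 35 GB left
drive 1: place 12 GB, 0 GB left
drive 4: place 47 GB, 17 GB left
drive 5: place 46 GB, 18 GB left
drive 3: place 11 GB, 24 GB left
drive 6: place 46 GB, 18 GB left
drive 3: place 6 GB, 18 GB left
drive 7: place 35 GB, 29 GB left
drive 3: place 11 GB, 7 GB left
Final drives: [36,11,5,12] [46,17] [13,16,11,6,11] [47] [46] [46] [35].

7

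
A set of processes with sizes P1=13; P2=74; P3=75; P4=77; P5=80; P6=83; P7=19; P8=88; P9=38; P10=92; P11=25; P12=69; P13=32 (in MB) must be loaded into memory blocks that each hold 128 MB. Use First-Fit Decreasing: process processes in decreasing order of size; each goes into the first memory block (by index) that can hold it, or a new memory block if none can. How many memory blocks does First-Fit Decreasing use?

8 memory blocks

Sorted descending: 92, 88, 83, 80, 77, 75, 74, 69, 38, 32, 25, 19, 13.
Put 92 MB in memory block 1; 36 MB remain.
Put 88 MB in memory block 2; 40 MB remain.
Put 83 MB in memory block 3; 45 MB remain.
Put 80 MB in memory block 4; 48 MB remain.
Put 77 MB in memory block 5; 51 MB remain.
Put 75 MB in memory block 6; 53 MB remain.
Put 74 MB in memory block 7; 54 MB remain.
Put 69 MB in memory block 8; 59 MB remain.
Put 38 MB in memory block 2; 2 MB remain.
Put 32 MB in memory block 1; 4 MB remain.
Put 25 MB in memory block 3; 20 MB remain.
Put 19 MB in memory block 3; 1 MB remain.
Put 13 MB in memory block 4; 35 MB remain.
Final memory blocks: [92,32] [88,38] [83,25,19] [80,13] [77] [75] [74] [69].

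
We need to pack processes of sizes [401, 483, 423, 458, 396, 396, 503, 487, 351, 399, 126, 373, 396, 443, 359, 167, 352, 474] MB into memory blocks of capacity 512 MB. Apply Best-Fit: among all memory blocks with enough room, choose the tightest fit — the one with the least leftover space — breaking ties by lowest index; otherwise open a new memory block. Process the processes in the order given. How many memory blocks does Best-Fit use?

memory block 1: place 401 MB, 111 MB left
memory block 2: place 483 MB, 29 MB left
memory block 3: place 423 MB, 89 MB left
memory block 4: place 458 MB, 54 MB left
memory block 5: place 396 MB, 116 MB left
memory block 6: place 396 MB, 116 MB left
memory block 7: place 503 MB, 9 MB left
memory block 8: place 487 MB, 25 MB left
memory block 9: place 351 MB, 161 MB left
memory block 10: place 399 MB, 113 MB left
memory block 9: place 126 MB, 35 MB left
memory block 11: place 373 MB, 139 MB left
memory block 12: place 396 MB, 116 MB left
memory block 13: place 443 MB, 69 MB left
memory block 14: place 359 MB, 153 MB left
memory block 15: place 167 MB, 345 MB left
memory block 16: place 352 MB, 160 MB left
memory block 17: place 474 MB, 38 MB left
Final memory blocks: [401] [483] [423] [458] [396] [396] [503] [487] [351,126] [399] [373] [396] [443] [359] [167] [352] [474].

17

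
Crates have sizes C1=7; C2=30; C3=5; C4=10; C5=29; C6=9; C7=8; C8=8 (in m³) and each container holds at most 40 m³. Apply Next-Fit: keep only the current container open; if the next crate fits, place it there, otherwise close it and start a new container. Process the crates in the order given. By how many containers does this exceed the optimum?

Next-Fit: [7,30] [5,10] [29,9] [8,8] → 4 containers.
Total size 106 m³; any packing needs at least ⌈106/40⌉ = 3 containers.
An optimal packing achieves that bound: [30,10] [29,9] [8,8,7,5] → 3 containers.
Excess: 4 − 3 = 1.

1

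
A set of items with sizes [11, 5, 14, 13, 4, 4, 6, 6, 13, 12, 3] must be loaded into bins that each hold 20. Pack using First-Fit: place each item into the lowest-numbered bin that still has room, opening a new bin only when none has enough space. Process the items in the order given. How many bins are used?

Put 11 in bin 1; 9 remain.
Put 5 in bin 1; 4 remain.
Put 14 in bin 2; 6 remain.
Put 13 in bin 3; 7 remain.
Put 4 in bin 1; 0 remain.
Put 4 in bin 2; 2 remain.
Put 6 in bin 3; 1 remain.
Put 6 in bin 4; 14 remain.
Put 13 in bin 4; 1 remain.
Put 12 in bin 5; 8 remain.
Put 3 in bin 5; 5 remain.
Final bins: [11,5,4] [14,4] [13,6] [6,13] [12,3].

5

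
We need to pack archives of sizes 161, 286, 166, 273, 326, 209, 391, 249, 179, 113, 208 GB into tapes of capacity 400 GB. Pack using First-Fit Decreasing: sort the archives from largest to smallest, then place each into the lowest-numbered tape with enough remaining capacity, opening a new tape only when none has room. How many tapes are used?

8

Sorted descending: 391, 326, 286, 273, 249, 209, 208, 179, 166, 161, 113.
tape 1: place 391 GB, 9 GB left
tape 2: place 326 GB, 74 GB left
tape 3: place 286 GB, 114 GB left
tape 4: place 273 GB, 127 GB left
tape 5: place 249 GB, 151 GB left
tape 6: place 209 GB, 191 GB left
tape 7: place 208 GB, 192 GB left
tape 6: place 179 GB, 12 GB left
tape 7: place 166 GB, 26 GB left
tape 8: place 161 GB, 239 GB left
tape 3: place 113 GB, 1 GB left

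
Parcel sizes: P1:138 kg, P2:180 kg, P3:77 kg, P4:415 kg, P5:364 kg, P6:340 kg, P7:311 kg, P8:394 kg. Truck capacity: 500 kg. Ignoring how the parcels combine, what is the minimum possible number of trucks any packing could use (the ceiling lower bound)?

Total size = 138 + 180 + 77 + 415 + 364 + 340 + 311 + 394 = 2219 kg.
⌈2219 / 500⌉ = 5.

5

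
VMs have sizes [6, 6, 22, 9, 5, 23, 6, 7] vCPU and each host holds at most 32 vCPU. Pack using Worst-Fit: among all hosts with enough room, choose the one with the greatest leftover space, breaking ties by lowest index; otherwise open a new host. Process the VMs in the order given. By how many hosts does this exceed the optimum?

Worst-Fit: [6,6,9,5] [22,6] [23,7] → 3 hosts.
Total size 84 vCPU; any packing needs at least ⌈84/32⌉ = 3 hosts.
So 3 is already optimal.

0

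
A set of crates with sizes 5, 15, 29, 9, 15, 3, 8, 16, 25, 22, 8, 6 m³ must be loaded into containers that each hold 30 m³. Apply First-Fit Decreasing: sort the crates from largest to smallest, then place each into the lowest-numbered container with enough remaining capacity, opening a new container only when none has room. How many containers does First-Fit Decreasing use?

Sorted descending: 29, 25, 22, 16, 15, 15, 9, 8, 8, 6, 5, 3.
Put 29 m³ in container 1; 1 m³ remain.
Put 25 m³ in container 2; 5 m³ remain.
Put 22 m³ in container 3; 8 m³ remain.
Put 16 m³ in container 4; 14 m³ remain.
Put 15 m³ in container 5; 15 m³ remain.
Put 15 m³ in container 5; 0 m³ remain.
Put 9 m³ in container 4; 5 m³ remain.
Put 8 m³ in container 3; 0 m³ remain.
Put 8 m³ in container 6; 22 m³ remain.
Put 6 m³ in container 6; 16 m³ remain.
Put 5 m³ in container 2; 0 m³ remain.
Put 3 m³ in container 4; 2 m³ remain.

6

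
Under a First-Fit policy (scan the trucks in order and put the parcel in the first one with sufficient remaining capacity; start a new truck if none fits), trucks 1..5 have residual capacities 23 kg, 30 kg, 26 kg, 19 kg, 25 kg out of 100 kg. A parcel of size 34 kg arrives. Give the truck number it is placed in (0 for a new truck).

0

No truck has ≥ 34 kg free, so a new truck is opened.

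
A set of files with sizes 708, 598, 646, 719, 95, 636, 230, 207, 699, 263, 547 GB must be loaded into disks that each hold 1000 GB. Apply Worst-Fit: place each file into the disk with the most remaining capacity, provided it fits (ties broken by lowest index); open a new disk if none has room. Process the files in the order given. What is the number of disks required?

Put 708 GB in disk 1; 292 GB remain.
Put 598 GB in disk 2; 402 GB remain.
Put 646 GB in disk 3; 354 GB remain.
Put 719 GB in disk 4; 281 GB remain.
Put 95 GB in disk 2; 307 GB remain.
Put 636 GB in disk 5; 364 GB remain.
Put 230 GB in disk 5; 134 GB remain.
Put 207 GB in disk 3; 147 GB remain.
Put 699 GB in disk 6; 301 GB remain.
Put 263 GB in disk 2; 44 GB remain.
Put 547 GB in disk 7; 453 GB remain.

7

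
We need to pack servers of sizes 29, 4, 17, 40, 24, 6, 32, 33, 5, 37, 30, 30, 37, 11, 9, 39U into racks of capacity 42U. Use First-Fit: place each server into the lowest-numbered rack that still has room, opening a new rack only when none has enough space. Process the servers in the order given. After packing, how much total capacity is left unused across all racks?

37

Put 29U in rack 1; 13U remain.
Put 4U in rack 1; 9U remain.
Put 17U in rack 2; 25U remain.
Put 40U in rack 3; 2U remain.
Put 24U in rack 2; 1U remain.
Put 6U in rack 1; 3U remain.
Put 32U in rack 4; 10U remain.
Put 33U in rack 5; 9U remain.
Put 5U in rack 4; 5U remain.
Put 37U in rack 6; 5U remain.
Put 30U in rack 7; 12U remain.
Put 30U in rack 8; 12U remain.
Put 37U in rack 9; 5U remain.
Put 11U in rack 7; 1U remain.
Put 9U in rack 5; 0U remain.
Put 39U in rack 10; 3U remain.
10 racks × 42U = 420U; used 383U; unused 37U.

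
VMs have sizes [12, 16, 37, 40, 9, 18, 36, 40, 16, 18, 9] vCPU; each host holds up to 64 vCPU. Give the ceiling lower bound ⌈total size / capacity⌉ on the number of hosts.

4

Total size = 12 + 16 + 37 + 40 + 9 + 18 + 36 + 40 + 16 + 18 + 9 = 251 vCPU.
⌈251 / 64⌉ = 4.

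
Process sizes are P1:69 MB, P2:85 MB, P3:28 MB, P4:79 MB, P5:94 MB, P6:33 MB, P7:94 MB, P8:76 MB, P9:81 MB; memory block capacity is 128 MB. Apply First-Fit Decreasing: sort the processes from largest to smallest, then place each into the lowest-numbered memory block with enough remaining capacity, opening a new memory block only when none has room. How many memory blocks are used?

7

Sorted descending: 94, 94, 85, 81, 79, 76, 69, 33, 28.
Put 94 MB in memory block 1; 34 MB remain.
Put 94 MB in memory block 2; 34 MB remain.
Put 85 MB in memory block 3; 43 MB remain.
Put 81 MB in memory block 4; 47 MB remain.
Put 79 MB in memory block 5; 49 MB remain.
Put 76 MB in memory block 6; 52 MB remain.
Put 69 MB in memory block 7; 59 MB remain.
Put 33 MB in memory block 1; 1 MB remain.
Put 28 MB in memory block 2; 6 MB remain.
Final memory blocks: [94,33] [94,28] [85] [81] [79] [76] [69].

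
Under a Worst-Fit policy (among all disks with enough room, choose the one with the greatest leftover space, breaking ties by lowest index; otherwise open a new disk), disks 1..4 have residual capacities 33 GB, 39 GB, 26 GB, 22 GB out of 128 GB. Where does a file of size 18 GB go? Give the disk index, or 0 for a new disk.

2

Disks with room: disk 1 (33 GB), disk 2 (39 GB), disk 3 (26 GB), disk 4 (22 GB).
Most room is disk 2 with 39 GB free.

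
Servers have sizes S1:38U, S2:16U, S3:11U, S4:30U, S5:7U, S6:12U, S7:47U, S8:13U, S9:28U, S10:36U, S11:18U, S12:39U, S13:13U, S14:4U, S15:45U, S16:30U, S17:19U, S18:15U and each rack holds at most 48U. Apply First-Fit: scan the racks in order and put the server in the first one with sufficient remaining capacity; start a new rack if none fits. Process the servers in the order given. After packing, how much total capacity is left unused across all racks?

Put S1 (38U) in rack 1; 10U remain.
Put S2 (16U) in rack 2; 32U remain.
Put S3 (11U) in rack 2; 21U remain.
Put S4 (30U) in rack 3; 18U remain.
Put S5 (7U) in rack 1; 3U remain.
Put S6 (12U) in rack 2; 9U remain.
Put S7 (47U) in rack 4; 1U remain.
Put S8 (13U) in rack 3; 5U remain.
Put S9 (28U) in rack 5; 20U remain.
Put S10 (36U) in rack 6; 12U remain.
Put S11 (18U) in rack 5; 2U remain.
Put S12 (39U) in rack 7; 9U remain.
Put S13 (13U) in rack 8; 35U remain.
Put S14 (4U) in rack 2; 5U remain.
Put S15 (45U) in rack 9; 3U remain.
Put S16 (30U) in rack 8; 5U remain.
Put S17 (19U) in rack 10; 29U remain.
Put S18 (15U) in rack 10; 14U remain.
10 racks × 48U = 480U; used 421U; unused 59U.

59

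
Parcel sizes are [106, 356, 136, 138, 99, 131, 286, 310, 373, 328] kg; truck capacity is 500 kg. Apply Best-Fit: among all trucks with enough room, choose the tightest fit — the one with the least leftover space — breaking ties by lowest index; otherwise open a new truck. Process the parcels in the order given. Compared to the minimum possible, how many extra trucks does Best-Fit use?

1

Best-Fit: [106,356] [136,138,99] [131,286] [310] [373] [328] → 6 trucks.
Total size 2263 kg; any packing needs at least ⌈2263/500⌉ = 5 trucks.
An optimal packing achieves that bound: [373,106] [356,138] [328,136] [310,131] [286,99] → 5 trucks.
Excess: 6 − 5 = 1.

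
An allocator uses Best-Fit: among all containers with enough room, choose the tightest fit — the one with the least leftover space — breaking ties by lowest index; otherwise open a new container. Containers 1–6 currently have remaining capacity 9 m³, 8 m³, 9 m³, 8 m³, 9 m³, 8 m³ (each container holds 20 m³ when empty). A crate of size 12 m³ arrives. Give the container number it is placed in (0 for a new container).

No container has ≥ 12 m³ free, so a new container is opened.

0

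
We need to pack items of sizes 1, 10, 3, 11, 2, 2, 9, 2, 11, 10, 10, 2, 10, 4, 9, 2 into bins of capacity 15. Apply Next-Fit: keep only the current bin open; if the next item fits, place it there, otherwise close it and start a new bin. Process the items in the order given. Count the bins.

1 → bin 1 (remaining 14)
10 → bin 1 (remaining 4)
3 → bin 1 (remaining 1)
11 → bin 2 (remaining 4)
2 → bin 2 (remaining 2)
2 → bin 2 (remaining 0)
9 → bin 3 (remaining 6)
2 → bin 3 (remaining 4)
11 → bin 4 (remaining 4)
10 → bin 5 (remaining 5)
10 → bin 6 (remaining 5)
2 → bin 6 (remaining 3)
10 → bin 7 (remaining 5)
4 → bin 7 (remaining 1)
9 → bin 8 (remaining 6)
2 → bin 8 (remaining 4)

8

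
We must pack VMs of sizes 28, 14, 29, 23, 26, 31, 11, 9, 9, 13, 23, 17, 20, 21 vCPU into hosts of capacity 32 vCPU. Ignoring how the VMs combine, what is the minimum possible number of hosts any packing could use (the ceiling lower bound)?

9 hosts

Total size = 28 + 14 + 29 + 23 + 26 + 31 + 11 + 9 + 9 + 13 + 23 + 17 + 20 + 21 = 274 vCPU.
⌈274 / 32⌉ = 9.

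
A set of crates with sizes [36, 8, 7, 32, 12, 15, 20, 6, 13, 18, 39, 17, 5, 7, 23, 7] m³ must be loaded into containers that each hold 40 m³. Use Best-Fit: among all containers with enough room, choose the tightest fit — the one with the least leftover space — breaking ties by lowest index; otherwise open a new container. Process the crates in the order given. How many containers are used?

container 1: place 36 m³, 4 m³ left
container 2: place 8 m³, 32 m³ left
container 2: place 7 m³, 25 m³ left
container 3: place 32 m³, 8 m³ left
container 2: place 12 m³, 13 m³ left
container 4: place 15 m³, 25 m³ left
container 4: place 20 m³, 5 m³ left
container 3: place 6 m³, 2 m³ left
container 2: place 13 m³, 0 m³ left
container 5: place 18 m³, 22 m³ left
container 6: place 39 m³, 1 m³ left
container 5: place 17 m³, 5 m³ left
container 4: place 5 m³, 0 m³ left
container 7: place 7 m³, 33 m³ left
container 7: place 23 m³, 10 m³ left
container 7: place 7 m³, 3 m³ left
Final containers: [36] [8,7,12,13] [32,6] [15,20,5] [18,17] [39] [7,23,7].

7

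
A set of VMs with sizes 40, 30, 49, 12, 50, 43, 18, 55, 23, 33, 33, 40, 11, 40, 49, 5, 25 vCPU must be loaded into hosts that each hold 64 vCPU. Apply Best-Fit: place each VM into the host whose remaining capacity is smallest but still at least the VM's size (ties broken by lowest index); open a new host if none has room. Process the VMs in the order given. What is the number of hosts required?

host 1: place 40 vCPU, 24 vCPU left
host 2: place 30 vCPU, 34 vCPU left
host 3: place 49 vCPU, 15 vCPU left
host 3: place 12 vCPU, 3 vCPU left
host 4: place 50 vCPU, 14 vCPU left
host 5: place 43 vCPU, 21 vCPU left
host 5: place 18 vCPU, 3 vCPU left
host 6: place 55 vCPU, 9 vCPU left
host 1: place 23 vCPU, 1 vCPU left
host 2: place 33 vCPU, 1 vCPU left
host 7: place 33 vCPU, 31 vCPU left
host 8: place 40 vCPU, 24 vCPU left
host 4: place 11 vCPU, 3 vCPU left
host 9: place 40 vCPU, 24 vCPU left
host 10: place 49 vCPU, 15 vCPU left
host 6: place 5 vCPU, 4 vCPU left
host 7: place 25 vCPU, 6 vCPU left

10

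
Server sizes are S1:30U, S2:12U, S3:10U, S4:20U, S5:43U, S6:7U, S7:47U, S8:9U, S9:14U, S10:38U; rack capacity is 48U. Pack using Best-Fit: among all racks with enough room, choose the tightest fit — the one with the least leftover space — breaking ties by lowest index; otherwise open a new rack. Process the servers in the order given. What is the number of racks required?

6 racks

S1 (30U) → rack 1 (remaining 18U)
S2 (12U) → rack 1 (remaining 6U)
S3 (10U) → rack 2 (remaining 38U)
S4 (20U) → rack 2 (remaining 18U)
S5 (43U) → rack 3 (remaining 5U)
S6 (7U) → rack 2 (remaining 11U)
S7 (47U) → rack 4 (remaining 1U)
S8 (9U) → rack 2 (remaining 2U)
S9 (14U) → rack 5 (remaining 34U)
S10 (38U) → rack 6 (remaining 10U)
Final racks: [30,12] [10,20,7,9] [43] [47] [14] [38].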